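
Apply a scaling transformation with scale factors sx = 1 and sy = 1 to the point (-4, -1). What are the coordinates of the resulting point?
(-4, -1)

Scaling matrix:
[[1, 0], [0, 1]]
Result: (-4 × 1, -1 × 1) = (-4, -1)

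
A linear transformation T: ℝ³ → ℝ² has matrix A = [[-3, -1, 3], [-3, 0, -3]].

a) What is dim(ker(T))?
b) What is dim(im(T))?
dim(ker) = 1, dim(im) = 2

The two rows are not scalar multiples of one another (no single k satisfies row 2 = k × row 1), so they are linearly independent.
Thus rank(A) = 2.
dim(im(T)) = rank(A) = 2.
By the rank-nullity theorem applied to T: ℝ³ → ℝ², rank(A) + nullity(A) = 3 (the domain dimension), so dim(ker(T)) = 3 - 2 = 1.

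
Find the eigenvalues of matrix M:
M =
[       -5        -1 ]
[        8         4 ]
λ = -4, 3

Solve det(M - λI) = 0. For a 2×2 matrix the characteristic equation is λ² - (trace)λ + det = 0.
trace(M) = a + d = -5 + 4 = -1.
det(M) = a*d - b*c = (-5)*(4) - (-1)*(8) = -20 + 8 = -12.
Characteristic equation: λ² - (-1)λ + (-12) = 0.
Discriminant = (-1)² - 4*(-12) = 1 + 48 = 49.
λ = (-1 ± √49) / 2 = (-1 ± 7) / 2 = -4, 3.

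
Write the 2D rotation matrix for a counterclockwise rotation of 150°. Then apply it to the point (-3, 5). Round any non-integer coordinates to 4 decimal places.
R = [[-√3/2, -1/2], [1/2, -√3/2]]; R·(-3, 5) = (0.0981, -5.8301)

Rotation matrix formula: R(θ) = [[cos θ, -sin θ], [sin θ, cos θ]]
For θ = 150°:
cos(150°) = -√3/2
sin(150°) = 1/2
R = [[-√3/2, -1/2], [1/2, -√3/2]]
Apply to (-3, 5): [-√3/2·-3 + (-1/2)·5, 1/2·-3 + -√3/2·5] = (0.0981, -5.8301)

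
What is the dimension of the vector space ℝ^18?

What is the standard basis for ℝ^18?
Dimension = 18; standard basis = {e_1, e_2, e_3, …, e_18}

ℝ^18 is the space of 18-tuples of real numbers; its dimension is 18.
The standard basis consists of 18 vectors: e_1, e_2, e_3, …, e_18, where e_i is the vector with 1 in position i and 0 elsewhere.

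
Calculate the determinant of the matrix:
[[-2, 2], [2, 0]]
-4

For a 2×2 matrix [[a, b], [c, d]], det = ad - bc
det = (-2)(0) - (2)(2) = 0 - 4 = -4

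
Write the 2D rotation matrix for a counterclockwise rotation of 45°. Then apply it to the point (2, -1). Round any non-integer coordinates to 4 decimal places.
R = [[√2/2, -√2/2], [√2/2, √2/2]]; R·(2, -1) = (2.1213, 0.7071)

Rotation matrix formula: R(θ) = [[cos θ, -sin θ], [sin θ, cos θ]]
For θ = 45°:
cos(45°) = √2/2
sin(45°) = √2/2
R = [[√2/2, -√2/2], [√2/2, √2/2]]
Apply to (2, -1): [√2/2·2 + (-√2/2)·-1, √2/2·2 + √2/2·-1] = (2.1213, 0.7071)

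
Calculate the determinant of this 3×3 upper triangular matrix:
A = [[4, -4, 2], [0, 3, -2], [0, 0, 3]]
36

The determinant of a triangular matrix is the product of its diagonal entries (the off-diagonal entries above the diagonal do not affect it).
det(A) = (4) * (3) * (3) = 36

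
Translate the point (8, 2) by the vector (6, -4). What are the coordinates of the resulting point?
(14, -2)

Translation by (6, -4):
x' = 8 + 6 = 14
y' = 2 + -4 = -2
Homogeneous matrix: [[1, 0, 6], [0, 1, -4], [0, 0, 1]]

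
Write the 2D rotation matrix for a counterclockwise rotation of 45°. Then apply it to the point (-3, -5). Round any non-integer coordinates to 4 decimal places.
R = [[√2/2, -√2/2], [√2/2, √2/2]]; R·(-3, -5) = (1.4142, -5.6569)

Rotation matrix formula: R(θ) = [[cos θ, -sin θ], [sin θ, cos θ]]
For θ = 45°:
cos(45°) = √2/2
sin(45°) = √2/2
R = [[√2/2, -√2/2], [√2/2, √2/2]]
Apply to (-3, -5): [√2/2·-3 + (-√2/2)·-5, √2/2·-3 + √2/2·-5] = (1.4142, -5.6569)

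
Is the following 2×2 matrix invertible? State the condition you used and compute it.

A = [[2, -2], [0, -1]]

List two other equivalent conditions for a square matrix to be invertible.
Yes, invertible; det(A) = -2 ≠ 0. Equivalent conditions: rank(A) = 2; Ax = 0 has only the trivial solution; 0 is not an eigenvalue; the columns of A are linearly independent.

To check invertibility, compute det(A).
The given matrix is triangular, so det(A) equals the product of its diagonal entries = -2 ≠ 0.
Since det(A) ≠ 0, A is invertible.
Equivalent conditions for a square matrix A to be invertible:
- rank(A) = 2 (full rank).
- The homogeneous system Ax = 0 has only the trivial solution x = 0.
- 0 is not an eigenvalue of A.
- The columns (equivalently rows) of A are linearly independent.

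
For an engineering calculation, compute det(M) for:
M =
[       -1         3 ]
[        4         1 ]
det(M) = -13

For a 2×2 matrix [[a, b], [c, d]], det = a*d - b*c.
det(M) = (-1)*(1) - (3)*(4) = -1 - 12 = -13.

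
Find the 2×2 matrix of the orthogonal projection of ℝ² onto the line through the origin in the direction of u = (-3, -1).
[[9/10, 3/10], [3/10, 1/10]]

The orthogonal projection onto the line spanned by a nonzero vector u = (a, b) has matrix P = (u uᵀ) / (uᵀ u) = (1/(a² + b²)) · [[a², ab], [ab, b²]].
Here u = (-3, -1), so a² + b² = 9 + 1 = 10.
P = (1/10) · [[9, 3], [3, 1]] = [[9/10, 3/10], [3/10, 1/10]].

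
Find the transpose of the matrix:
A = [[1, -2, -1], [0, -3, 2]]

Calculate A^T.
[[1, 0], [-2, -3], [-1, 2]]

The transpose sends entry (i,j) to (j,i); rows become columns.
Row 0 of A: [1, -2, -1] -> column 0 of A^T.
Row 1 of A: [0, -3, 2] -> column 1 of A^T.
A^T = [[1, 0], [-2, -3], [-1, 2]]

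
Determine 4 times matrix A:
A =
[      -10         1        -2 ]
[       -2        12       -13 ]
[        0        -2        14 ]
4A =
[      -40         4        -8 ]
[       -8        48       -52 ]
[        0        -8        56 ]

Scalar multiplication is elementwise: (4A)[i][j] = 4 * A[i][j].
  (4A)[0][0] = 4 * (-10) = -40
  (4A)[0][1] = 4 * (1) = 4
  (4A)[0][2] = 4 * (-2) = -8
  (4A)[1][0] = 4 * (-2) = -8
  (4A)[1][1] = 4 * (12) = 48
  (4A)[1][2] = 4 * (-13) = -52
  (4A)[2][0] = 4 * (0) = 0
  (4A)[2][1] = 4 * (-2) = -8
  (4A)[2][2] = 4 * (14) = 56
4A =
[      -40         4        -8 ]
[       -8        48       -52 ]
[        0        -8        56 ]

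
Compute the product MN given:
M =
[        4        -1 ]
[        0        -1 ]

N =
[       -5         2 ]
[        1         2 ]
MN =
[      -21         6 ]
[       -1        -2 ]

Matrix multiplication: (MN)[i][j] = sum over k of M[i][k] * N[k][j].
  (MN)[0][0] = (4)*(-5) + (-1)*(1) = -21
  (MN)[0][1] = (4)*(2) + (-1)*(2) = 6
  (MN)[1][0] = (0)*(-5) + (-1)*(1) = -1
  (MN)[1][1] = (0)*(2) + (-1)*(2) = -2
MN =
[      -21         6 ]
[       -1        -2 ]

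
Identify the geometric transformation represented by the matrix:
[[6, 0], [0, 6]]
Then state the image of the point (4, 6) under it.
uniform scaling by factor 6; image of (4, 6) is (24, 36)

This is a diagonal matrix with equal entries 6, so it scales both axes by the same factor 6.
The matrix [[6, 0], [0, 6]] represents: uniform scaling by factor 6.
Applying it to (4, 6): [6·4 + 0·6, 0·4 + 6·6] = (24, 36).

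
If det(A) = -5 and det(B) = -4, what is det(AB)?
20

Use the multiplicative property of determinants: det(AB) = det(A)*det(B).
det(AB) = (-5)*(-4) = 20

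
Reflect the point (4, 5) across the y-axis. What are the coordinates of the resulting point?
(-4, 5)

Reflection across y-axis: (4, 5) → (-4, 5)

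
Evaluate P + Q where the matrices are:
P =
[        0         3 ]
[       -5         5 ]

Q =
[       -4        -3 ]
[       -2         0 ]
P + Q =
[       -4         0 ]
[       -7         5 ]

Matrix addition is elementwise: (P+Q)[i][j] = P[i][j] + Q[i][j].
  (P+Q)[0][0] = (0) + (-4) = -4
  (P+Q)[0][1] = (3) + (-3) = 0
  (P+Q)[1][0] = (-5) + (-2) = -7
  (P+Q)[1][1] = (5) + (0) = 5
P + Q =
[       -4         0 ]
[       -7         5 ]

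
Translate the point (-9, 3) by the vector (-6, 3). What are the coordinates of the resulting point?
(-15, 6)

Translation by (-6, 3):
x' = -9 + -6 = -15
y' = 3 + 3 = 6
Homogeneous matrix: [[1, 0, -6], [0, 1, 3], [0, 0, 1]]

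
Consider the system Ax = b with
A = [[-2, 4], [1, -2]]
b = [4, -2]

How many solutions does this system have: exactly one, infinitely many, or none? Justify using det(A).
Infinitely many solutions

det(A) = (-2)*(-2) - (4)*(1) = 0, so A is singular (column 2 is -2 times column 1).
b = [4, -2] = -2 * column 1 of A, so b lies in the column space of A.
A singular matrix whose right-hand side is in its column space gives a 1-parameter family of solutions — infinitely many.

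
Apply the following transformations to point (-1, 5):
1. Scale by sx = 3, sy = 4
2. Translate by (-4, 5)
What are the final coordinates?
(-7, 25)

Step 1: Scale (-1, 5) by (sx, sy) = (3, 4) → (-3, 20)
Step 2: Translate by (-4, 5) → (-7, 25)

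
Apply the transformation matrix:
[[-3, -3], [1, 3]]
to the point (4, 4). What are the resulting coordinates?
(-24, 16)

Matrix multiplication:
[[-3, -3], [1, 3]] × [4, 4]ᵀ
= [-3×4 + -3×4, 1×4 + 3×4]ᵀ
= [-24.0000, 16.0000]ᵀ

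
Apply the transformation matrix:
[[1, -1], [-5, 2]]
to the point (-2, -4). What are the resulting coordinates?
(2, 2)

Matrix multiplication:
[[1, -1], [-5, 2]] × [-2, -4]ᵀ
= [1×-2 + -1×-4, -5×-2 + 2×-4]ᵀ
= [2.0000, 2.0000]ᵀ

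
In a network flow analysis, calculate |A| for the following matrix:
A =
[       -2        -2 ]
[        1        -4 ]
det(A) = 10

For a 2×2 matrix [[a, b], [c, d]], det = a*d - b*c.
det(A) = (-2)*(-4) - (-2)*(1) = 8 + 2 = 10.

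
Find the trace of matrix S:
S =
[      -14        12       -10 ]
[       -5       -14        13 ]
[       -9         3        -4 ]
tr(S) = -14 - 14 - 4 = -32

The trace of a square matrix is the sum of its diagonal entries.
Diagonal entries of S: S[0][0] = -14, S[1][1] = -14, S[2][2] = -4.
tr(S) = -14 - 14 - 4 = -32.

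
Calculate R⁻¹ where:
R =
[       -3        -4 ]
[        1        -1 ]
det(R) = 7
R⁻¹ =
[     -1/7       4/7 ]
[     -1/7      -3/7 ]

For a 2×2 matrix R = [[a, b], [c, d]] with det(R) ≠ 0, R⁻¹ = (1/det(R)) * [[d, -b], [-c, a]].
det(R) = (-3)*(-1) - (-4)*(1) = 3 + 4 = 7.
R⁻¹ = (1/7) * [[-1, 4], [-1, -3]].
Dividing each entry by 7 and reducing:
R⁻¹ =
[     -1/7       4/7 ]
[     -1/7      -3/7 ]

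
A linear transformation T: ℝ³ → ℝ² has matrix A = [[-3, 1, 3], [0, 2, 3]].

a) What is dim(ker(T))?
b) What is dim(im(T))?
dim(ker) = 1, dim(im) = 2

The two rows are not scalar multiples of one another (no single k satisfies row 2 = k × row 1), so they are linearly independent.
Thus rank(A) = 2.
dim(im(T)) = rank(A) = 2.
By the rank-nullity theorem applied to T: ℝ³ → ℝ², rank(A) + nullity(A) = 3 (the domain dimension), so dim(ker(T)) = 3 - 2 = 1.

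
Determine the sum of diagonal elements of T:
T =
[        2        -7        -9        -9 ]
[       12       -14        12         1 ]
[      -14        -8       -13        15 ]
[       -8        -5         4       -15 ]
tr(T) = 2 - 14 - 13 - 15 = -40

The trace of a square matrix is the sum of its diagonal entries.
Diagonal entries of T: T[0][0] = 2, T[1][1] = -14, T[2][2] = -13, T[3][3] = -15.
tr(T) = 2 - 14 - 13 - 15 = -40.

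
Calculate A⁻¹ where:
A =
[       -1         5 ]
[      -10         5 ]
det(A) = 45
A⁻¹ =
[      1/9      -1/9 ]
[      2/9     -1/45 ]

For a 2×2 matrix A = [[a, b], [c, d]] with det(A) ≠ 0, A⁻¹ = (1/det(A)) * [[d, -b], [-c, a]].
det(A) = (-1)*(5) - (5)*(-10) = -5 + 50 = 45.
A⁻¹ = (1/45) * [[5, -5], [10, -1]].
Dividing each entry by 45 and reducing:
A⁻¹ =
[      1/9      -1/9 ]
[      2/9     -1/45 ]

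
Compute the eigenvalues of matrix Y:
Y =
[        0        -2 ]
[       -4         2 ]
λ = -2, 4

Solve det(Y - λI) = 0. For a 2×2 matrix the characteristic equation is λ² - (trace)λ + det = 0.
trace(Y) = a + d = 0 + 2 = 2.
det(Y) = a*d - b*c = (0)*(2) - (-2)*(-4) = 0 - 8 = -8.
Characteristic equation: λ² - (2)λ + (-8) = 0.
Discriminant = (2)² - 4*(-8) = 4 + 32 = 36.
λ = (2 ± √36) / 2 = (2 ± 6) / 2 = -2, 4.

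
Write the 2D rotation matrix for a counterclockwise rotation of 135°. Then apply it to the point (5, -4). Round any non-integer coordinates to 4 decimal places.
R = [[-√2/2, -√2/2], [√2/2, -√2/2]]; R·(5, -4) = (-0.7071, 6.3640)

Rotation matrix formula: R(θ) = [[cos θ, -sin θ], [sin θ, cos θ]]
For θ = 135°:
cos(135°) = -√2/2
sin(135°) = √2/2
R = [[-√2/2, -√2/2], [√2/2, -√2/2]]
Apply to (5, -4): [-√2/2·5 + (-√2/2)·-4, √2/2·5 + -√2/2·-4] = (-0.7071, 6.3640)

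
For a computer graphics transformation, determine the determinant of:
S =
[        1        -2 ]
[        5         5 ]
det(S) = 15

For a 2×2 matrix [[a, b], [c, d]], det = a*d - b*c.
det(S) = (1)*(5) - (-2)*(5) = 5 + 10 = 15.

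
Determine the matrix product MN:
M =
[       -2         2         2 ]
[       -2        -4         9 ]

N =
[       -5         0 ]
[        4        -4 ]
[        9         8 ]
MN =
[       36         8 ]
[       75        88 ]

Matrix multiplication: (MN)[i][j] = sum over k of M[i][k] * N[k][j].
  (MN)[0][0] = (-2)*(-5) + (2)*(4) + (2)*(9) = 36
  (MN)[0][1] = (-2)*(0) + (2)*(-4) + (2)*(8) = 8
  (MN)[1][0] = (-2)*(-5) + (-4)*(4) + (9)*(9) = 75
  (MN)[1][1] = (-2)*(0) + (-4)*(-4) + (9)*(8) = 88
MN =
[       36         8 ]
[       75        88 ]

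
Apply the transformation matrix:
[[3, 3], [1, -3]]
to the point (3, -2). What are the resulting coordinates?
(3, 9)

Matrix multiplication:
[[3, 3], [1, -3]] × [3, -2]ᵀ
= [3×3 + 3×-2, 1×3 + -3×-2]ᵀ
= [3.0000, 9.0000]ᵀ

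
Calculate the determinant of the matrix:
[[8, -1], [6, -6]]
-42

For a 2×2 matrix [[a, b], [c, d]], det = ad - bc
det = (8)(-6) - (-1)(6) = -48 - -6 = -42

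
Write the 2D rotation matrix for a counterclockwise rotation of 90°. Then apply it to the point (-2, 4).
R = [[0, -1], [1, 0]]; R·(-2, 4) = (-4, -2)

Rotation matrix formula: R(θ) = [[cos θ, -sin θ], [sin θ, cos θ]]
For θ = 90°:
cos(90°) = 0
sin(90°) = 1
R = [[0, -1], [1, 0]]
Apply to (-2, 4): [0·-2 + (-1)·4, 1·-2 + 0·4] = (-4, -2)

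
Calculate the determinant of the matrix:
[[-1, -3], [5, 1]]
14

For a 2×2 matrix [[a, b], [c, d]], det = ad - bc
det = (-1)(1) - (-3)(5) = -1 - -15 = 14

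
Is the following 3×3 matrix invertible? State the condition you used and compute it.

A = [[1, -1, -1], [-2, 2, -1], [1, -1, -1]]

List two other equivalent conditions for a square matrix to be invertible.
No, not invertible; det(A) = 0 (two rows are equal, so the rows are linearly dependent). Equivalent conditions (failing for this A): rank(A) < 3; Ax = 0 has non-trivial solutions; 0 is an eigenvalue; the columns are linearly dependent.

To check invertibility, compute det(A).
In this matrix, row 0 and the last row are identical, so one row is a scalar multiple of another and the rows are linearly dependent.
A matrix with linearly dependent rows has det = 0 and is not invertible.
Equivalent failed conditions:
- rank(A) < 3.
- Ax = 0 has non-trivial solutions.
- 0 is an eigenvalue.
- The columns are linearly dependent.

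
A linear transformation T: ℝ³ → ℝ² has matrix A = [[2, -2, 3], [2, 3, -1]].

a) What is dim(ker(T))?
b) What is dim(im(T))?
dim(ker) = 1, dim(im) = 2

The two rows are not scalar multiples of one another (no single k satisfies row 2 = k × row 1), so they are linearly independent.
Thus rank(A) = 2.
dim(im(T)) = rank(A) = 2.
By the rank-nullity theorem applied to T: ℝ³ → ℝ², rank(A) + nullity(A) = 3 (the domain dimension), so dim(ker(T)) = 3 - 2 = 1.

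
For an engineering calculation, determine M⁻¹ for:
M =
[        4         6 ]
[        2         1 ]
det(M) = -8
M⁻¹ =
[     -1/8       3/4 ]
[      1/4      -1/2 ]

For a 2×2 matrix M = [[a, b], [c, d]] with det(M) ≠ 0, M⁻¹ = (1/det(M)) * [[d, -b], [-c, a]].
det(M) = (4)*(1) - (6)*(2) = 4 - 12 = -8.
M⁻¹ = (1/-8) * [[1, -6], [-2, 4]].
Dividing each entry by -8 and reducing:
M⁻¹ =
[     -1/8       3/4 ]
[      1/4      -1/2 ]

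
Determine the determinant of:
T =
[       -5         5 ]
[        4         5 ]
det(T) = -45

For a 2×2 matrix [[a, b], [c, d]], det = a*d - b*c.
det(T) = (-5)*(5) - (5)*(4) = -25 - 20 = -45.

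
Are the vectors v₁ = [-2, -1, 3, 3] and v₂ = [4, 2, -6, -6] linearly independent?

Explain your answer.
No, linearly dependent (v₂ = -2·v₁)

Check whether there is a scalar k with v₂ = k·v₁.
Comparing components, k = -2 satisfies -2·[-2, -1, 3, 3] = [4, 2, -6, -6].
Since v₂ is a scalar multiple of v₁, the two vectors are linearly dependent.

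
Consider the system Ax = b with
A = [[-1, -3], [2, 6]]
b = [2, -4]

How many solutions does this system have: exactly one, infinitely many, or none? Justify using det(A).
Infinitely many solutions

det(A) = (-1)*(6) - (-3)*(2) = 0, so A is singular (column 2 is 3 times column 1).
b = [2, -4] = -2 * column 1 of A, so b lies in the column space of A.
A singular matrix whose right-hand side is in its column space gives a 1-parameter family of solutions — infinitely many.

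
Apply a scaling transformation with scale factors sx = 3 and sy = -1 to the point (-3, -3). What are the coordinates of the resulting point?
(-9, 3)

Scaling matrix:
[[3, 0], [0, -1]]
Result: (-3 × 3, -3 × -1) = (-9, 3)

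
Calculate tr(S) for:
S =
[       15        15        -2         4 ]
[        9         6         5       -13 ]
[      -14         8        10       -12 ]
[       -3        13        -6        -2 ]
tr(S) = 15 + 6 + 10 - 2 = 29

The trace of a square matrix is the sum of its diagonal entries.
Diagonal entries of S: S[0][0] = 15, S[1][1] = 6, S[2][2] = 10, S[3][3] = -2.
tr(S) = 15 + 6 + 10 - 2 = 29.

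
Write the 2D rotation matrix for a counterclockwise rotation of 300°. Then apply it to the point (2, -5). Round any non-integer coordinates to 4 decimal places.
R = [[1/2, √3/2], [-√3/2, 1/2]]; R·(2, -5) = (-3.3301, -4.2321)

Rotation matrix formula: R(θ) = [[cos θ, -sin θ], [sin θ, cos θ]]
For θ = 300°:
cos(300°) = 1/2
sin(300°) = -√3/2
R = [[1/2, √3/2], [-√3/2, 1/2]]
Apply to (2, -5): [1/2·2 + (√3/2)·-5, -√3/2·2 + 1/2·-5] = (-3.3301, -4.2321)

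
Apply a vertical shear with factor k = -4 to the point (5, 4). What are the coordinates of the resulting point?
(5, -16)

Shear matrix for vertical shear with factor k = -4:
[[1, 0], [-4, 1]]
Result: (5, 4) → (5, -16)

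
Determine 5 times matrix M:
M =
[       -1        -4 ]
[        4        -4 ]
5M =
[       -5       -20 ]
[       20       -20 ]

Scalar multiplication is elementwise: (5M)[i][j] = 5 * M[i][j].
  (5M)[0][0] = 5 * (-1) = -5
  (5M)[0][1] = 5 * (-4) = -20
  (5M)[1][0] = 5 * (4) = 20
  (5M)[1][1] = 5 * (-4) = -20
5M =
[       -5       -20 ]
[       20       -20 ]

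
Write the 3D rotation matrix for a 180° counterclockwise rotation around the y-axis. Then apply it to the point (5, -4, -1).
R = [[-1, 0, 0], [0, 1, 0], [0, 0, -1]]; R·(5, -4, -1) = (-5, -4, 1)

Rotation matrix for 180° around y-axis:
cos(180°) = -1, sin(180°) = 0
R = [[-1, 0, 0], [0, 1, 0], [0, 0, -1]]
Apply to (5, -4, -1): R·[5, -4, -1]ᵀ = (-5, -4, 1)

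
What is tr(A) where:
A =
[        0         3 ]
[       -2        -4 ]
tr(A) = 0 - 4 = -4

The trace of a square matrix is the sum of its diagonal entries.
Diagonal entries of A: A[0][0] = 0, A[1][1] = -4.
tr(A) = 0 - 4 = -4.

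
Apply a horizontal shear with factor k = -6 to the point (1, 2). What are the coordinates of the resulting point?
(-11, 2)

Shear matrix for horizontal shear with factor k = -6:
[[1, -6], [0, 1]]
Result: (1, 2) → (-11, 2)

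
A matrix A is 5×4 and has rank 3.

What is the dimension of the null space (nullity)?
1

The rank-nullity theorem for an m×n matrix states:
rank(A) + nullity(A) = n (the number of columns).
Here n = 4 and rank(A) = 3, so nullity(A) = 4 - 3 = 1.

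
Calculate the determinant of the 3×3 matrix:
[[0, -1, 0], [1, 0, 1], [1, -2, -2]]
-3

Expansion along first row:
det = 0·det([[0,1],[-2,-2]]) - -1·det([[1,1],[1,-2]]) + 0·det([[1,0],[1,-2]])
    = 0·(0·-2 - 1·-2) - -1·(1·-2 - 1·1) + 0·(1·-2 - 0·1)
    = 0·2 - -1·-3 + 0·-2
    = 0 + -3 + 0 = -3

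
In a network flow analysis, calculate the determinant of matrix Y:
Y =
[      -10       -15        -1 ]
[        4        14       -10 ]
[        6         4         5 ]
det(Y) = 168

Expand along row 0 (cofactor expansion): det(Y) = a*(e*i - f*h) - b*(d*i - f*g) + c*(d*h - e*g), where the 3×3 is [[a, b, c], [d, e, f], [g, h, i]].
Minor M_00 = (14)*(5) - (-10)*(4) = 70 + 40 = 110.
Minor M_01 = (4)*(5) - (-10)*(6) = 20 + 60 = 80.
Minor M_02 = (4)*(4) - (14)*(6) = 16 - 84 = -68.
det(Y) = (-10)*(110) - (-15)*(80) + (-1)*(-68) = -1100 + 1200 + 68 = 168.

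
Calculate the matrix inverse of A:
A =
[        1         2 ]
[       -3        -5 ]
det(A) = 1
A⁻¹ =
[       -5        -2 ]
[        3         1 ]

For a 2×2 matrix A = [[a, b], [c, d]] with det(A) ≠ 0, A⁻¹ = (1/det(A)) * [[d, -b], [-c, a]].
det(A) = (1)*(-5) - (2)*(-3) = -5 + 6 = 1.
A⁻¹ = (1/1) * [[-5, -2], [3, 1]].
Dividing each entry by 1 and reducing:
A⁻¹ =
[       -5        -2 ]
[        3         1 ]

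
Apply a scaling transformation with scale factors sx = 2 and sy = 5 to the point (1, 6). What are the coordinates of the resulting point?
(2, 30)

Scaling matrix:
[[2, 0], [0, 5]]
Result: (1 × 2, 6 × 5) = (2, 30)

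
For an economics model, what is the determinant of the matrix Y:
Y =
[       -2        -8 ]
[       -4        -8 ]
det(Y) = -16

For a 2×2 matrix [[a, b], [c, d]], det = a*d - b*c.
det(Y) = (-2)*(-8) - (-8)*(-4) = 16 - 32 = -16.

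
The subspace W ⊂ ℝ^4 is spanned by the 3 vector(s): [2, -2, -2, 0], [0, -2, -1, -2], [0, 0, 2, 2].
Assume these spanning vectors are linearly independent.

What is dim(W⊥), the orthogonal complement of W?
dim(W⊥) = 1

For any subspace W of ℝ^n, dim(W) + dim(W⊥) = n (the whole-space dimension).
Here the given 3 vectors are linearly independent, so dim(W) = 3.
Thus dim(W⊥) = n - dim(W) = 4 - 3 = 1.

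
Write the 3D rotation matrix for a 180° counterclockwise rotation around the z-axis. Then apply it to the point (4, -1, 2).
R = [[-1, 0, 0], [0, -1, 0], [0, 0, 1]]; R·(4, -1, 2) = (-4, 1, 2)

Rotation matrix for 180° around z-axis:
cos(180°) = -1, sin(180°) = 0
R = [[-1, 0, 0], [0, -1, 0], [0, 0, 1]]
Apply to (4, -1, 2): R·[4, -1, 2]ᵀ = (-4, 1, 2)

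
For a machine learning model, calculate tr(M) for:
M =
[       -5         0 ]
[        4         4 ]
tr(M) = -5 + 4 = -1

The trace of a square matrix is the sum of its diagonal entries.
Diagonal entries of M: M[0][0] = -5, M[1][1] = 4.
tr(M) = -5 + 4 = -1.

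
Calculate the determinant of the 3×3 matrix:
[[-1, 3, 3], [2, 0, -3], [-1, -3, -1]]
6

Expansion along first row:
det = -1·det([[0,-3],[-3,-1]]) - 3·det([[2,-3],[-1,-1]]) + 3·det([[2,0],[-1,-3]])
    = -1·(0·-1 - -3·-3) - 3·(2·-1 - -3·-1) + 3·(2·-3 - 0·-1)
    = -1·-9 - 3·-5 + 3·-6
    = 9 + 15 + -18 = 6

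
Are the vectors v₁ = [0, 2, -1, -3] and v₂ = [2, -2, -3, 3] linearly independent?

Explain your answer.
Yes, linearly independent

Two vectors are linearly dependent iff one is a scalar multiple of the other.
No single scalar k satisfies v₂ = k·v₁ (the ratios of corresponding entries disagree), so v₁ and v₂ are linearly independent.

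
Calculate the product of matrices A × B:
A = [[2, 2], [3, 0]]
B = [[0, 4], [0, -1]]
[[0, 6], [0, 12]]

Matrix multiplication:
C[0][0] = 2×0 + 2×0 = 0
C[0][1] = 2×4 + 2×-1 = 6
C[1][0] = 3×0 + 0×0 = 0
C[1][1] = 3×4 + 0×-1 = 12
Result: [[0, 6], [0, 12]]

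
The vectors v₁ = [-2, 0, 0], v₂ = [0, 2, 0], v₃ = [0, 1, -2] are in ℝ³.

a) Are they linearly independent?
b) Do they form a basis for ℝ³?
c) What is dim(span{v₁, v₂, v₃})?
Yes independent, yes basis, dim = 3

Stack v₁, v₂, v₃ as rows of a 3×3 matrix.
[[-2, 0, 0]; [0, 2, 0]; [0, 1, -2]] is already lower triangular with nonzero diagonal entries (-2, 2, -2), so its determinant is the product of the diagonal entries, det = (-2)·(2)·(-2) = 8 ≠ 0, and the rows are linearly independent.
Three linearly independent vectors in ℝ³ form a basis for ℝ³, so dim(span{v₁,v₂,v₃}) = 3.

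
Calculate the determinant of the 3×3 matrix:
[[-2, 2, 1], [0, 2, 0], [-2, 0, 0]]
4

Expansion along first row:
det = -2·det([[2,0],[0,0]]) - 2·det([[0,0],[-2,0]]) + 1·det([[0,2],[-2,0]])
    = -2·(2·0 - 0·0) - 2·(0·0 - 0·-2) + 1·(0·0 - 2·-2)
    = -2·0 - 2·0 + 1·4
    = 0 + 0 + 4 = 4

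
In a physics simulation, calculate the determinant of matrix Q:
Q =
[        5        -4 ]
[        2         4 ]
det(Q) = 28

For a 2×2 matrix [[a, b], [c, d]], det = a*d - b*c.
det(Q) = (5)*(4) - (-4)*(2) = 20 + 8 = 28.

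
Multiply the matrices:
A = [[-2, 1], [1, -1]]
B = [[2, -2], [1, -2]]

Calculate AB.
[[-3, 2], [1, 0]]

Each entry (i,j) of AB = sum over k of A[i][k]*B[k][j].
(AB)[0][0] = (-2)*(2) + (1)*(1) = -3
(AB)[0][1] = (-2)*(-2) + (1)*(-2) = 2
(AB)[1][0] = (1)*(2) + (-1)*(1) = 1
(AB)[1][1] = (1)*(-2) + (-1)*(-2) = 0
AB = [[-3, 2], [1, 0]]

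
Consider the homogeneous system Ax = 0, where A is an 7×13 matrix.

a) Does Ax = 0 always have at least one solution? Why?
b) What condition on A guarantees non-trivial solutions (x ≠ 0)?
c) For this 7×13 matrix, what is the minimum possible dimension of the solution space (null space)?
a) Yes, x = 0 is always a solution. b) When A has linearly dependent columns (rank < n). c) Minimum nullity = 6.

a) x = 0 satisfies A·0 = 0, so the zero vector is always a solution.
b) Non-trivial solutions exist iff the columns of A are linearly dependent, equivalently rank(A) < n (the number of columns).
c) By rank-nullity, rank(A) + nullity(A) = n = 13. Since A has only 7 rows, rank(A) ≤ 7, so nullity(A) ≥ 13 - 7 = 6.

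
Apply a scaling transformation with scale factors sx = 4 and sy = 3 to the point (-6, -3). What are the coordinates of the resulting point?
(-24, -9)

Scaling matrix:
[[4, 0], [0, 3]]
Result: (-6 × 4, -3 × 3) = (-24, -9)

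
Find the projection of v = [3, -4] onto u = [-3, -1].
[3/2, 1/2]

The projection of v onto u is proj_u(v) = ((v·u) / (u·u)) · u.
v·u = (3)*(-3) + (-4)*(-1) = -5.
u·u = (-3)*(-3) + (-1)*(-1) = 10.
coefficient = -5 / 10 = -1/2.
proj_u(v) = -1/2 · [-3, -1] = [3/2, 1/2].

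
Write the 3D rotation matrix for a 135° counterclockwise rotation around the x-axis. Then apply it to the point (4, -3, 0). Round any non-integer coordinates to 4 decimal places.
R = [[1, 0, 0], [0, -√2/2, -√2/2], [0, √2/2, -√2/2]]; R·(4, -3, 0) = (4.0000, 2.1213, -2.1213)

Rotation matrix for 135° around x-axis:
cos(135°) = -√2/2, sin(135°) = √2/2
R = [[1, 0, 0], [0, -√2/2, -√2/2], [0, √2/2, -√2/2]]
Apply to (4, -3, 0): R·[4, -3, 0]ᵀ = (4.0000, 2.1213, -2.1213)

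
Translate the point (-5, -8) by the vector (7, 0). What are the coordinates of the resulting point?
(2, -8)

Translation by (7, 0):
x' = -5 + 7 = 2
y' = -8 + 0 = -8
Homogeneous matrix: [[1, 0, 7], [0, 1, 0], [0, 0, 1]]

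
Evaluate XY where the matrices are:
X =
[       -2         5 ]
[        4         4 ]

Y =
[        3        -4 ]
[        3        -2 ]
XY =
[        9        -2 ]
[       24       -24 ]

Matrix multiplication: (XY)[i][j] = sum over k of X[i][k] * Y[k][j].
  (XY)[0][0] = (-2)*(3) + (5)*(3) = 9
  (XY)[0][1] = (-2)*(-4) + (5)*(-2) = -2
  (XY)[1][0] = (4)*(3) + (4)*(3) = 24
  (XY)[1][1] = (4)*(-4) + (4)*(-2) = -24
XY =
[        9        -2 ]
[       24       -24 ]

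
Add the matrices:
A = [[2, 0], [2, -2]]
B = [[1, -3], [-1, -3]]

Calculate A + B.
[[3, -3], [1, -5]]

Add corresponding elements:
(2)+(1)=3
(0)+(-3)=-3
(2)+(-1)=1
(-2)+(-3)=-5
A + B = [[3, -3], [1, -5]]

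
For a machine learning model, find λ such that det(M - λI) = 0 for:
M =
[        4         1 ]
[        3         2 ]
λ = 1, 5

Solve det(M - λI) = 0. For a 2×2 matrix the characteristic equation is λ² - (trace)λ + det = 0.
trace(M) = a + d = 4 + 2 = 6.
det(M) = a*d - b*c = (4)*(2) - (1)*(3) = 8 - 3 = 5.
Characteristic equation: λ² - (6)λ + (5) = 0.
Discriminant = (6)² - 4*(5) = 36 - 20 = 16.
λ = (6 ± √16) / 2 = (6 ± 4) / 2 = 1, 5.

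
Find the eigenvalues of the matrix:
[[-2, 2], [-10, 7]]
λ = 2 and λ = 3

Characteristic equation: det(A - λI) = 0
λ² - (trace)λ + (det) = 0
λ² - (5)λ + (6) = 0
λ² - 5λ + 6 = 0
Solving: λ = 2, 3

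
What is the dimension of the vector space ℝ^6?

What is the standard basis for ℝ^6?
Dimension = 6; standard basis = {e_1, e_2, e_3, …, e_6}

ℝ^6 is the space of 6-tuples of real numbers; its dimension is 6.
The standard basis consists of 6 vectors: e_1, e_2, e_3, …, e_6, where e_i is the vector with 1 in position i and 0 elsewhere.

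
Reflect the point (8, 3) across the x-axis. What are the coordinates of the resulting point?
(8, -3)

Reflection across x-axis: (8, 3) → (8, -3)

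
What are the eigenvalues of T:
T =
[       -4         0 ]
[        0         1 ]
λ = -4, 1

Solve det(T - λI) = 0. For a 2×2 matrix the characteristic equation is λ² - (trace)λ + det = 0.
trace(T) = a + d = -4 + 1 = -3.
det(T) = a*d - b*c = (-4)*(1) - (0)*(0) = -4 - 0 = -4.
Characteristic equation: λ² - (-3)λ + (-4) = 0.
Discriminant = (-3)² - 4*(-4) = 9 + 16 = 25.
λ = (-3 ± √25) / 2 = (-3 ± 5) / 2 = -4, 1.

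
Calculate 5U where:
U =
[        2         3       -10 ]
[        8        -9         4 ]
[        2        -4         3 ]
5U =
[       10        15       -50 ]
[       40       -45        20 ]
[       10       -20        15 ]

Scalar multiplication is elementwise: (5U)[i][j] = 5 * U[i][j].
  (5U)[0][0] = 5 * (2) = 10
  (5U)[0][1] = 5 * (3) = 15
  (5U)[0][2] = 5 * (-10) = -50
  (5U)[1][0] = 5 * (8) = 40
  (5U)[1][1] = 5 * (-9) = -45
  (5U)[1][2] = 5 * (4) = 20
  (5U)[2][0] = 5 * (2) = 10
  (5U)[2][1] = 5 * (-4) = -20
  (5U)[2][2] = 5 * (3) = 15
5U =
[       10        15       -50 ]
[       40       -45        20 ]
[       10       -20        15 ]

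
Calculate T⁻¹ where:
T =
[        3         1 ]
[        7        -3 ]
det(T) = -16
T⁻¹ =
[     3/16      1/16 ]
[     7/16     -3/16 ]

For a 2×2 matrix T = [[a, b], [c, d]] with det(T) ≠ 0, T⁻¹ = (1/det(T)) * [[d, -b], [-c, a]].
det(T) = (3)*(-3) - (1)*(7) = -9 - 7 = -16.
T⁻¹ = (1/-16) * [[-3, -1], [-7, 3]].
Dividing each entry by -16 and reducing:
T⁻¹ =
[     3/16      1/16 ]
[     7/16     -3/16 ]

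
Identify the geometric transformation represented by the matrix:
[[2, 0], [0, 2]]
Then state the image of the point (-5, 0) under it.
uniform scaling by factor 2; image of (-5, 0) is (-10, 0)

This is a diagonal matrix with equal entries 2, so it scales both axes by the same factor 2.
The matrix [[2, 0], [0, 2]] represents: uniform scaling by factor 2.
Applying it to (-5, 0): [2·-5 + 0·0, 0·-5 + 2·0] = (-10, 0).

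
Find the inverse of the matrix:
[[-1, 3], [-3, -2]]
[[-2/11, -3/11], [3/11, -1/11]]

For [[a,b],[c,d]], inverse = (1/det)·[[d,-b],[-c,a]]
det = -1·-2 - 3·-3 = 11
Inverse = (1/11)·[[-2, -3], [3, -1]]
        = [[-2/11, -3/11], [3/11, -1/11]]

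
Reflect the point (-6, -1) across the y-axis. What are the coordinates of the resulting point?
(6, -1)

Reflection across y-axis: (-6, -1) → (6, -1)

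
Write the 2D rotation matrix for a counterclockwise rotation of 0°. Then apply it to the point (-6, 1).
R = [[1, 0], [0, 1]]; R·(-6, 1) = (-6, 1)

Rotation matrix formula: R(θ) = [[cos θ, -sin θ], [sin θ, cos θ]]
For θ = 0°:
cos(0°) = 1
sin(0°) = 0
R = [[1, 0], [0, 1]]
Apply to (-6, 1): [1·-6 + (0)·1, 0·-6 + 1·1] = (-6, 1)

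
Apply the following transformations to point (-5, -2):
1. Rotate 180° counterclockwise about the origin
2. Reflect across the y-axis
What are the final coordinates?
(-5, 2)

Step 1: Rotate 180° → (5, 2)
Step 2: Reflect across the y-axis → (-5, 2)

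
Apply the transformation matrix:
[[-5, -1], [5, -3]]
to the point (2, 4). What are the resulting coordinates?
(-14, -2)

Matrix multiplication:
[[-5, -1], [5, -3]] × [2, 4]ᵀ
= [-5×2 + -1×4, 5×2 + -3×4]ᵀ
= [-14.0000, -2.0000]ᵀ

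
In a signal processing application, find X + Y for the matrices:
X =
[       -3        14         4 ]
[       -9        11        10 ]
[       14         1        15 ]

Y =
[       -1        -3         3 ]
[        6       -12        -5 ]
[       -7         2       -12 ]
X + Y =
[       -4        11         7 ]
[       -3        -1         5 ]
[        7         3         3 ]

Matrix addition is elementwise: (X+Y)[i][j] = X[i][j] + Y[i][j].
  (X+Y)[0][0] = (-3) + (-1) = -4
  (X+Y)[0][1] = (14) + (-3) = 11
  (X+Y)[0][2] = (4) + (3) = 7
  (X+Y)[1][0] = (-9) + (6) = -3
  (X+Y)[1][1] = (11) + (-12) = -1
  (X+Y)[1][2] = (10) + (-5) = 5
  (X+Y)[2][0] = (14) + (-7) = 7
  (X+Y)[2][1] = (1) + (2) = 3
  (X+Y)[2][2] = (15) + (-12) = 3
X + Y =
[       -4        11         7 ]
[       -3        -1         5 ]
[        7         3         3 ]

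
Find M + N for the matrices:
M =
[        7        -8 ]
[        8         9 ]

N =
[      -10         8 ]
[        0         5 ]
M + N =
[       -3         0 ]
[        8        14 ]

Matrix addition is elementwise: (M+N)[i][j] = M[i][j] + N[i][j].
  (M+N)[0][0] = (7) + (-10) = -3
  (M+N)[0][1] = (-8) + (8) = 0
  (M+N)[1][0] = (8) + (0) = 8
  (M+N)[1][1] = (9) + (5) = 14
M + N =
[       -3         0 ]
[        8        14 ]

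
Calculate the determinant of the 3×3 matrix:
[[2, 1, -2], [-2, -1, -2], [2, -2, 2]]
-24

Expansion along first row:
det = 2·det([[-1,-2],[-2,2]]) - 1·det([[-2,-2],[2,2]]) + -2·det([[-2,-1],[2,-2]])
    = 2·(-1·2 - -2·-2) - 1·(-2·2 - -2·2) + -2·(-2·-2 - -1·2)
    = 2·-6 - 1·0 + -2·6
    = -12 + 0 + -12 = -24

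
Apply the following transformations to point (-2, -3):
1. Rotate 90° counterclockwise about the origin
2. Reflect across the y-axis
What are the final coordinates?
(-3, -2)

Step 1: Rotate 90° → (3, -2)
Step 2: Reflect across the y-axis → (-3, -2)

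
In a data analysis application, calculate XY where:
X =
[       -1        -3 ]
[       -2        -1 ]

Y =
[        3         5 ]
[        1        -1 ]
XY =
[       -6        -2 ]
[       -7        -9 ]

Matrix multiplication: (XY)[i][j] = sum over k of X[i][k] * Y[k][j].
  (XY)[0][0] = (-1)*(3) + (-3)*(1) = -6
  (XY)[0][1] = (-1)*(5) + (-3)*(-1) = -2
  (XY)[1][0] = (-2)*(3) + (-1)*(1) = -7
  (XY)[1][1] = (-2)*(5) + (-1)*(-1) = -9
XY =
[       -6        -2 ]
[       -7        -9 ]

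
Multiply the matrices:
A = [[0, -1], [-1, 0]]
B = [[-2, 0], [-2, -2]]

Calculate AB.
[[2, 2], [2, 0]]

Each entry (i,j) of AB = sum over k of A[i][k]*B[k][j].
(AB)[0][0] = (0)*(-2) + (-1)*(-2) = 2
(AB)[0][1] = (0)*(0) + (-1)*(-2) = 2
(AB)[1][0] = (-1)*(-2) + (0)*(-2) = 2
(AB)[1][1] = (-1)*(0) + (0)*(-2) = 0
AB = [[2, 2], [2, 0]]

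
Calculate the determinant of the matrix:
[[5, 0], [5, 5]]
25

For a 2×2 matrix [[a, b], [c, d]], det = ad - bc
det = (5)(5) - (0)(5) = 25 - 0 = 25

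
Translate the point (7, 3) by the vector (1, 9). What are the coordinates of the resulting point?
(8, 12)

Translation by (1, 9):
x' = 7 + 1 = 8
y' = 3 + 9 = 12
Homogeneous matrix: [[1, 0, 1], [0, 1, 9], [0, 0, 1]]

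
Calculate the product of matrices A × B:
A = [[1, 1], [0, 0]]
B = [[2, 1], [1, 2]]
[[3, 3], [0, 0]]

Matrix multiplication:
C[0][0] = 1×2 + 1×1 = 3
C[0][1] = 1×1 + 1×2 = 3
C[1][0] = 0×2 + 0×1 = 0
C[1][1] = 0×1 + 0×2 = 0
Result: [[3, 3], [0, 0]]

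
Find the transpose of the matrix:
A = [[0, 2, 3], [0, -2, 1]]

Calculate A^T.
[[0, 0], [2, -2], [3, 1]]

The transpose sends entry (i,j) to (j,i); rows become columns.
Row 0 of A: [0, 2, 3] -> column 0 of A^T.
Row 1 of A: [0, -2, 1] -> column 1 of A^T.
A^T = [[0, 0], [2, -2], [3, 1]]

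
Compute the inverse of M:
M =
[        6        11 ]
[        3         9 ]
det(M) = 21
M⁻¹ =
[      3/7    -11/21 ]
[     -1/7       2/7 ]

For a 2×2 matrix M = [[a, b], [c, d]] with det(M) ≠ 0, M⁻¹ = (1/det(M)) * [[d, -b], [-c, a]].
det(M) = (6)*(9) - (11)*(3) = 54 - 33 = 21.
M⁻¹ = (1/21) * [[9, -11], [-3, 6]].
Dividing each entry by 21 and reducing:
M⁻¹ =
[      3/7    -11/21 ]
[     -1/7       2/7 ]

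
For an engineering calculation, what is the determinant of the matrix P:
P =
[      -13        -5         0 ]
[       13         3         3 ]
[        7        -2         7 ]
det(P) = -1

Expand along row 0 (cofactor expansion): det(P) = a*(e*i - f*h) - b*(d*i - f*g) + c*(d*h - e*g), where the 3×3 is [[a, b, c], [d, e, f], [g, h, i]].
Minor M_00 = (3)*(7) - (3)*(-2) = 21 + 6 = 27.
Minor M_01 = (13)*(7) - (3)*(7) = 91 - 21 = 70.
Minor M_02 = (13)*(-2) - (3)*(7) = -26 - 21 = -47.
det(P) = (-13)*(27) - (-5)*(70) + (0)*(-47) = -351 + 350 + 0 = -1.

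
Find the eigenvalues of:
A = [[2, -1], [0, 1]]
λ = 1, 2

Solve det(A - λI) = 0. For a 2×2 matrix this is λ² - (trace)λ + det = 0.
trace(A) = 2 + 1 = 3.
det(A) = (2)*(1) - (-1)*(0) = 2 - 0 = 2.
Characteristic equation: λ² - (3)λ + (2) = 0.
Discriminant: (3)² - 4*(2) = 9 - 8 = 1.
Roots: λ = (3 ± √1) / 2 = 1, 2.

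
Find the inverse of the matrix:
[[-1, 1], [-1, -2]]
[[-2/3, -1/3], [1/3, -1/3]]

For [[a,b],[c,d]], inverse = (1/det)·[[d,-b],[-c,a]]
det = -1·-2 - 1·-1 = 3
Inverse = (1/3)·[[-2, -1], [1, -1]]
        = [[-2/3, -1/3], [1/3, -1/3]]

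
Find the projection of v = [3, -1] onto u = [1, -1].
[2, -2]

The projection of v onto u is proj_u(v) = ((v·u) / (u·u)) · u.
v·u = (3)*(1) + (-1)*(-1) = 4.
u·u = (1)*(1) + (-1)*(-1) = 2.
coefficient = 4 / 2 = 2.
proj_u(v) = 2 · [1, -1] = [2, -2].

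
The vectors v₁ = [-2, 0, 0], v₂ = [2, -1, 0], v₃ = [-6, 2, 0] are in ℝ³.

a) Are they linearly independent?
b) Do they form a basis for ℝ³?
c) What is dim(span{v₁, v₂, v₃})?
Not independent, not a basis, dim(span) = 2

Check whether v₃ can be written as a linear combination of v₁ and v₂.
v₃ = (1)·v₁ + (-2)·v₂ = [-6, 2, 0], so the three vectors are linearly dependent.
Thus they do not form a basis for ℝ³, and dim(span{v₁, v₂, v₃}) = 2 (spanned by v₁ and v₂).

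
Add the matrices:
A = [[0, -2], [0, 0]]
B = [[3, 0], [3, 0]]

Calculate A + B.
[[3, -2], [3, 0]]

Add corresponding elements:
(0)+(3)=3
(-2)+(0)=-2
(0)+(3)=3
(0)+(0)=0
A + B = [[3, -2], [3, 0]]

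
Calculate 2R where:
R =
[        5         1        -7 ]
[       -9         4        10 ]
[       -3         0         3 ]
2R =
[       10         2       -14 ]
[      -18         8        20 ]
[       -6         0         6 ]

Scalar multiplication is elementwise: (2R)[i][j] = 2 * R[i][j].
  (2R)[0][0] = 2 * (5) = 10
  (2R)[0][1] = 2 * (1) = 2
  (2R)[0][2] = 2 * (-7) = -14
  (2R)[1][0] = 2 * (-9) = -18
  (2R)[1][1] = 2 * (4) = 8
  (2R)[1][2] = 2 * (10) = 20
  (2R)[2][0] = 2 * (-3) = -6
  (2R)[2][1] = 2 * (0) = 0
  (2R)[2][2] = 2 * (3) = 6
2R =
[       10         2       -14 ]
[      -18         8        20 ]
[       -6         0         6 ]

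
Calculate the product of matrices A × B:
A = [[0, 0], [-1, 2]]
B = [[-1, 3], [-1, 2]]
[[0, 0], [-1, 1]]

Matrix multiplication:
C[0][0] = 0×-1 + 0×-1 = 0
C[0][1] = 0×3 + 0×2 = 0
C[1][0] = -1×-1 + 2×-1 = -1
C[1][1] = -1×3 + 2×2 = 1
Result: [[0, 0], [-1, 1]]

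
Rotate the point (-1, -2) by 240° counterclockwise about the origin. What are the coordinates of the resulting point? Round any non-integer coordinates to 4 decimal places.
(-1.2321, 1.8660)

Rotation matrix R(θ) = [[cos θ, -sin θ], [sin θ, cos θ]]; for θ = 240°:
R = [[-1/2, √3/2], [-√3/2, -1/2]]
Result: R × [-1, -2]ᵀ = [-1/2·-1 + (√3/2)·-2, -√3/2·-1 + (-1/2)·-2]ᵀ = (-1.2321, 1.8660)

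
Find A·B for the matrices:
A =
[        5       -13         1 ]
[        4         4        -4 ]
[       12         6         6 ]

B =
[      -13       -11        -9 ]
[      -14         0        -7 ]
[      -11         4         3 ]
AB =
[      106       -51        49 ]
[      -64       -60       -76 ]
[     -306      -108      -132 ]

Matrix multiplication: (AB)[i][j] = sum over k of A[i][k] * B[k][j].
  (AB)[0][0] = (5)*(-13) + (-13)*(-14) + (1)*(-11) = 106
  (AB)[0][1] = (5)*(-11) + (-13)*(0) + (1)*(4) = -51
  (AB)[0][2] = (5)*(-9) + (-13)*(-7) + (1)*(3) = 49
  (AB)[1][0] = (4)*(-13) + (4)*(-14) + (-4)*(-11) = -64
  (AB)[1][1] = (4)*(-11) + (4)*(0) + (-4)*(4) = -60
  (AB)[1][2] = (4)*(-9) + (4)*(-7) + (-4)*(3) = -76
  (AB)[2][0] = (12)*(-13) + (6)*(-14) + (6)*(-11) = -306
  (AB)[2][1] = (12)*(-11) + (6)*(0) + (6)*(4) = -108
  (AB)[2][2] = (12)*(-9) + (6)*(-7) + (6)*(3) = -132
AB =
[      106       -51        49 ]
[      -64       -60       -76 ]
[     -306      -108      -132 ]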